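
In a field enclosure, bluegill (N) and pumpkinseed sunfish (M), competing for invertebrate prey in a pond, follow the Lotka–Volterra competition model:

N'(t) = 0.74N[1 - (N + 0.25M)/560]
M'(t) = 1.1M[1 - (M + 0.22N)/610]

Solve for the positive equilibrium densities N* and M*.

N* ≈ 431, M* ≈ 515

Setting both brackets to zero gives the nullclines N + 0.25M = 560 and 0.22N + M = 610.
Substituting M = 610 - 0.22N into the first: N(1 - 0.25·0.22) = 560 - 0.25·610.
So N* = 408/0.945 = 431, and then M* = 610 - 0.22·431 = 515.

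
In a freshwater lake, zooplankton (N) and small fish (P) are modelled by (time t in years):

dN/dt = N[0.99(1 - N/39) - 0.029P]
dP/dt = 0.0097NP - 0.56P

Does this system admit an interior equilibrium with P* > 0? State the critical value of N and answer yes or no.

The predator equation gives dP/dt > 0 only when N > 0.56/0.0097 = 57.7.
Without the predator, N → K = 39. Since 39 < 57.7, the predator cannot invade.

Threshold N = 57.7; K < 57.7, so no, the predator goes extinct.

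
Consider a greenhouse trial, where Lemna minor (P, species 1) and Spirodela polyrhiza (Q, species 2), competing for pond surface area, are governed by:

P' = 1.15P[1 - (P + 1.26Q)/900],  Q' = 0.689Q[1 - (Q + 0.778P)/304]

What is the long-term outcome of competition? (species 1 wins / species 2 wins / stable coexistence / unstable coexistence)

species 1 excludes species 2

Compare the nullcline intercepts: K1/α12 = 900/1.26 = 714 > K2 = 304; K2/α21 = 304/0.778 = 391 < K1 = 900.
Since the inequalities point opposite ways, species 1 can invade but species 2 cannot.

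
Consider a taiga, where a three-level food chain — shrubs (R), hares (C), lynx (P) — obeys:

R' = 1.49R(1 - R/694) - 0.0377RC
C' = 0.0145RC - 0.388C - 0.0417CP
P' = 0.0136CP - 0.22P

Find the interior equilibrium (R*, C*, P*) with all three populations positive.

From dP/dt = 0: 0.0136C* = 0.22, so C* = 16.2.
From dR/dt = 0: 1.49(1 - R*/694) = 0.0377·16.2, giving R* = 694·(1 - 0.409) = 410.
From dC/dt = 0: 0.0145·410 - 0.388 = 0.0417P*, so P* = 5.56/0.0417 = 133.

R* ≈ 410, C* ≈ 16.2, P* ≈ 133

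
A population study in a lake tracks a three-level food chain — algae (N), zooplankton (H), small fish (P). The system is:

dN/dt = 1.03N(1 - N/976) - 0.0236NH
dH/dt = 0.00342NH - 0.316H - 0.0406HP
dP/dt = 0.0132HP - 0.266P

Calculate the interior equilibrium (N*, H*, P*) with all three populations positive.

From dP/dt = 0: 0.0132H* = 0.266, so H* = 20.2.
From dN/dt = 0: 1.03(1 - N*/976) = 0.0236·20.2, giving N* = 976·(1 - 0.462) = 525.
From dH/dt = 0: 0.00342·525 - 0.316 = 0.0406P*, so P* = 1.48/0.0406 = 36.5.

N* ≈ 525, H* ≈ 20.2, P* ≈ 36.5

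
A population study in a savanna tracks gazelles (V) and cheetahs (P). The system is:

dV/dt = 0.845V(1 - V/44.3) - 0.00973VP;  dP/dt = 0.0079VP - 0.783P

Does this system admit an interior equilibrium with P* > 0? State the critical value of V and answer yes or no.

The predator equation gives dP/dt > 0 only when V > 0.783/0.0079 = 99.1.
Without the predator, V → K = 44.3. Since 44.3 < 99.1, the predator cannot invade.

Threshold V = 99.1; K < 99.1, so no, the predator goes extinct.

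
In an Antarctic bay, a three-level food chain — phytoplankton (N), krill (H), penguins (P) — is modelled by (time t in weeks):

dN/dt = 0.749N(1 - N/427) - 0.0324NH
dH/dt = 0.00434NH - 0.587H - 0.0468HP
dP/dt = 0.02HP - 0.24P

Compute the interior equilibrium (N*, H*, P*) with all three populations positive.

N* ≈ 205, H* ≈ 12, P* ≈ 6.5

From dP/dt = 0: 0.02H* = 0.24, so H* = 12.
From dN/dt = 0: 0.749(1 - N*/427) = 0.0324·12, giving N* = 427·(1 - 0.519) = 205.
From dH/dt = 0: 0.00434·205 - 0.587 = 0.0468P*, so P* = 0.304/0.0468 = 6.5.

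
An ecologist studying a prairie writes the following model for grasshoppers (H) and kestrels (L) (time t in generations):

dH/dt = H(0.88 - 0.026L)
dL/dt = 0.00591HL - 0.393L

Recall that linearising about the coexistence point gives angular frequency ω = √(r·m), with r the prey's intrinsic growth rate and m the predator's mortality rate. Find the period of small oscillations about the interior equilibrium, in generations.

Here r = 0.88 and m = 0.393, so r·m = 0.346.
ω = √0.346 = 0.588 per generation, hence T = 2π/ω ≈ 10.7 generations.

T ≈ 10.7 generations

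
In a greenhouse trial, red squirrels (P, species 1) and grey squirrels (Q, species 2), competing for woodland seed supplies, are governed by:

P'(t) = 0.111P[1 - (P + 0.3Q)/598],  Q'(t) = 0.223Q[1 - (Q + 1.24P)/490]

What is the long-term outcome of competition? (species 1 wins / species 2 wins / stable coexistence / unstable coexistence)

species 1 excludes species 2

Compare the nullcline intercepts: K1/α12 = 598/0.3 = 1990 > K2 = 490; K2/α21 = 490/1.24 = 395 < K1 = 598.
Since the inequalities point opposite ways, species 1 can invade but species 2 cannot.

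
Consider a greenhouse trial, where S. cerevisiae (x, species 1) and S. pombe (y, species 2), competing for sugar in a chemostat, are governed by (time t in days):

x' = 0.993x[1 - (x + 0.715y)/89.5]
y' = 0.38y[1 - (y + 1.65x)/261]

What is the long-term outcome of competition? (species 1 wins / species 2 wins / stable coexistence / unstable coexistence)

species 2 excludes species 1

Compare the nullcline intercepts: K1/α12 = 89.5/0.715 = 125 < K2 = 261; K2/α21 = 261/1.65 = 158 > K1 = 89.5.
Since the inequalities point opposite ways, species 2 can invade but species 1 cannot.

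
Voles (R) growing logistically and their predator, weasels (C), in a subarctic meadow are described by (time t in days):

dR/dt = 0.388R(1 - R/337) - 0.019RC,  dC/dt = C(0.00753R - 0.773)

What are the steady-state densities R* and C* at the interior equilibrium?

From dC/dt = 0 with C > 0: 0.00753R* = 0.773, so R* = 103.
Substitute into dR/dt = 0: 0.388(1 - 103/337) = 0.019C*.
The bracket is 0.695, giving C* = 0.27/0.019 = 14.2.

R* ≈ 103, C* ≈ 14.2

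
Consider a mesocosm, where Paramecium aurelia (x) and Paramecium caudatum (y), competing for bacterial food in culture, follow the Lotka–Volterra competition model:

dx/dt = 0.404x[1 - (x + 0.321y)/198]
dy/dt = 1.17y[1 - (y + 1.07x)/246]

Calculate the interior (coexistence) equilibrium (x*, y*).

x* ≈ 181, y* ≈ 52

Setting both brackets to zero gives the nullclines x + 0.321y = 198 and 1.07x + y = 246.
Substituting y = 246 - 1.07x into the first: x(1 - 0.321·1.07) = 198 - 0.321·246.
So x* = 119/0.657 = 181, and then y* = 246 - 1.07·181 = 52.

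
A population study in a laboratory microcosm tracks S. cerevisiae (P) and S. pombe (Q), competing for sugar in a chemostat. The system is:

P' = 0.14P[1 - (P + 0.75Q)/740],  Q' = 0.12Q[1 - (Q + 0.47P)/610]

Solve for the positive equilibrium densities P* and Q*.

P* ≈ 436, Q* ≈ 405

Setting both brackets to zero gives the nullclines P + 0.75Q = 740 and 0.47P + Q = 610.
Substituting Q = 610 - 0.47P into the first: P(1 - 0.75·0.47) = 740 - 0.75·610.
So P* = 282/0.647 = 436, and then Q* = 610 - 0.47·436 = 405.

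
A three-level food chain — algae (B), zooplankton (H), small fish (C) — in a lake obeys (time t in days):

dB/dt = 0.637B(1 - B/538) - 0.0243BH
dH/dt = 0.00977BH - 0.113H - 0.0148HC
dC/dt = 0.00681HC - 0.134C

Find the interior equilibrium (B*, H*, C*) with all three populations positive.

B* ≈ 134, H* ≈ 19.7, C* ≈ 80.9

From dC/dt = 0: 0.00681H* = 0.134, so H* = 19.7.
From dB/dt = 0: 0.637(1 - B*/538) = 0.0243·19.7, giving B* = 538·(1 - 0.751) = 134.
From dH/dt = 0: 0.00977·134 - 0.113 = 0.0148C*, so C* = 1.2/0.0148 = 80.9.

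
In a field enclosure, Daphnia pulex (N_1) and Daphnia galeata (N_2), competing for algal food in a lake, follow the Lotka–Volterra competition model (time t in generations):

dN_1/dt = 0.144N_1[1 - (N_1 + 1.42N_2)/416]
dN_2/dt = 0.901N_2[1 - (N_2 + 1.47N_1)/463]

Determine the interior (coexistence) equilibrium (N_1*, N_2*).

N_1* ≈ 222, N_2* ≈ 137

Setting both brackets to zero gives the nullclines N_1 + 1.42N_2 = 416 and 1.47N_1 + N_2 = 463.
Substituting N_2 = 463 - 1.47N_1 into the first: N_1(1 - 1.42·1.47) = 416 - 1.42·463.
So N_1* = -241/-1.09 = 222, and then N_2* = 463 - 1.47·222 = 137.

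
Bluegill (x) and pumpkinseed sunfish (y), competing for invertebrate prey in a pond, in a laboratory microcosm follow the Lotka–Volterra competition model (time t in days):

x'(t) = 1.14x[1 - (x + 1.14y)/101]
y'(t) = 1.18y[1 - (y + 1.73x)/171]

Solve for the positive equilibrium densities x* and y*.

Setting both brackets to zero gives the nullclines x + 1.14y = 101 and 1.73x + y = 171.
Substituting y = 171 - 1.73x into the first: x(1 - 1.14·1.73) = 101 - 1.14·171.
So x* = -93.9/-0.972 = 96.6, and then y* = 171 - 1.73·96.6 = 3.84.

x* ≈ 96.6, y* ≈ 3.84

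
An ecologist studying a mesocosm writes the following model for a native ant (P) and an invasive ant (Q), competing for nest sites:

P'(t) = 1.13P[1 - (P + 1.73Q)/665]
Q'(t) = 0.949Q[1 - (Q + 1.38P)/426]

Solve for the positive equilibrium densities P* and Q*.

Setting both brackets to zero gives the nullclines P + 1.73Q = 665 and 1.38P + Q = 426.
Substituting Q = 426 - 1.38P into the first: P(1 - 1.73·1.38) = 665 - 1.73·426.
So P* = -72/-1.39 = 51.9, and then Q* = 426 - 1.38·51.9 = 354.

P* ≈ 51.9, Q* ≈ 354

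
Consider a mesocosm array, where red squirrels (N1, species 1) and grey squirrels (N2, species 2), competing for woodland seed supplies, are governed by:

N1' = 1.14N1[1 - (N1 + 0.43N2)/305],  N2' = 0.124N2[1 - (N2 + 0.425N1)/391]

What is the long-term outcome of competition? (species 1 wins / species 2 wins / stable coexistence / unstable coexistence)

Compare the nullcline intercepts: K1/α12 = 305/0.43 = 709 > K2 = 391; K2/α21 = 391/0.425 = 920 > K1 = 305.
Since both inequalities hold, each species can invade when rare, so the interior equilibrium is stable.

stable coexistence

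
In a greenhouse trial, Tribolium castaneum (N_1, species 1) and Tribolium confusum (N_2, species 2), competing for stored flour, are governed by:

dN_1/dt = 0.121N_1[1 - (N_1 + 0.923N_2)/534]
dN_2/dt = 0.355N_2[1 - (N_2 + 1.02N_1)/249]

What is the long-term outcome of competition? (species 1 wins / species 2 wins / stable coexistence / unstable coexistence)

species 1 excludes species 2

Compare the nullcline intercepts: K1/α12 = 534/0.923 = 579 > K2 = 249; K2/α21 = 249/1.02 = 244 < K1 = 534.
Since the inequalities point opposite ways, species 1 can invade but species 2 cannot.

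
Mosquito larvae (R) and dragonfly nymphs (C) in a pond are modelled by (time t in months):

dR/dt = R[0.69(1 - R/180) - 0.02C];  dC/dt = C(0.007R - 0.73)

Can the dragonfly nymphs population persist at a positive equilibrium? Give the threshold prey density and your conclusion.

The predator equation gives dC/dt > 0 only when R > 0.73/0.007 = 104.
Without the predator, R → K = 180. Since 180 > 104, the predator can invade and persist.

Threshold R = 104; K > 104, so yes, the predator persists.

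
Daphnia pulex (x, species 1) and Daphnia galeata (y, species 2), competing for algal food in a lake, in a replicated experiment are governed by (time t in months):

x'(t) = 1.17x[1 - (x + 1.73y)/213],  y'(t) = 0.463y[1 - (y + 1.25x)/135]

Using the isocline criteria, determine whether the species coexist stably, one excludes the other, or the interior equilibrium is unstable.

unstable coexistence (outcome depends on initial conditions)

Compare the nullcline intercepts: K1/α12 = 213/1.73 = 123 < K2 = 135; K2/α21 = 135/1.25 = 108 < K1 = 213.
Since both are reversed, neither can invade when rare; the interior point is a saddle.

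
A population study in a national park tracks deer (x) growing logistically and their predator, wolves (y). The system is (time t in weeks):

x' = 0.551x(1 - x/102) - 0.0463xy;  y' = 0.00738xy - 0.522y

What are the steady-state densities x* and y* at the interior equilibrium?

x* ≈ 70.7, y* ≈ 3.65

From dy/dt = 0 with y > 0: 0.00738x* = 0.522, so x* = 70.7.
Substitute into dx/dt = 0: 0.551(1 - 70.7/102) = 0.0463y*.
The bracket is 0.307, giving y* = 0.169/0.0463 = 3.65.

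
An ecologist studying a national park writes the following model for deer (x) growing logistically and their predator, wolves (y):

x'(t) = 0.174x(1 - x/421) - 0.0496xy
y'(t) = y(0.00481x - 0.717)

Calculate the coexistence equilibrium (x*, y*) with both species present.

From dy/dt = 0 with y > 0: 0.00481x* = 0.717, so x* = 149.
Substitute into dx/dt = 0: 0.174(1 - 149/421) = 0.0496y*.
The bracket is 0.646, giving y* = 0.112/0.0496 = 2.27.

x* ≈ 149, y* ≈ 2.27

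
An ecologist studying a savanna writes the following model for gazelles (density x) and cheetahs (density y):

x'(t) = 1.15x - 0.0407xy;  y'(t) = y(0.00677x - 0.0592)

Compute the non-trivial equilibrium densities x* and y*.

Set dy/dt = 0 with y > 0: 0.00677x - 0.0592 = 0, so x* = 0.0592/0.00677 = 8.74.
Set dx/dt = 0 with x > 0: 1.15 - 0.0407y = 0, so y* = 1.15/0.0407 = 28.3.

x* ≈ 8.74, y* ≈ 28.3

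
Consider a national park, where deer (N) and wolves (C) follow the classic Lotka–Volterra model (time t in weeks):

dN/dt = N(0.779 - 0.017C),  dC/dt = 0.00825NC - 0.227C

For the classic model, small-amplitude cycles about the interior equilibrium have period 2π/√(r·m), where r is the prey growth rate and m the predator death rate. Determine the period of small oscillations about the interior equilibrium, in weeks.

T ≈ 14.9 weeks

Here r = 0.779 and m = 0.227, so r·m = 0.177.
ω = √0.177 = 0.421 per week, hence T = 2π/ω ≈ 14.9 weeks.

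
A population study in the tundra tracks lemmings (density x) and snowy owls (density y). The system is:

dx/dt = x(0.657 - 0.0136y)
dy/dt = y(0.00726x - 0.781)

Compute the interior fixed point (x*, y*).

x* ≈ 108, y* ≈ 48.3

Set dy/dt = 0 with y > 0: 0.00726x - 0.781 = 0, so x* = 0.781/0.00726 = 108.
Set dx/dt = 0 with x > 0: 0.657 - 0.0136y = 0, so y* = 0.657/0.0136 = 48.3.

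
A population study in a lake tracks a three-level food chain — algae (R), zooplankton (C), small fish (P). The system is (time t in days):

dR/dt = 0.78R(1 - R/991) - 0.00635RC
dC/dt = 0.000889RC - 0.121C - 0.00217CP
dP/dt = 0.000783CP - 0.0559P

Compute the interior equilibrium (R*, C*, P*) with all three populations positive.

R* ≈ 415, C* ≈ 71.4, P* ≈ 114

From dP/dt = 0: 0.000783C* = 0.0559, so C* = 71.4.
From dR/dt = 0: 0.78(1 - R*/991) = 0.00635·71.4, giving R* = 991·(1 - 0.581) = 415.
From dC/dt = 0: 0.000889·415 - 0.121 = 0.00217P*, so P* = 0.248/0.00217 = 114.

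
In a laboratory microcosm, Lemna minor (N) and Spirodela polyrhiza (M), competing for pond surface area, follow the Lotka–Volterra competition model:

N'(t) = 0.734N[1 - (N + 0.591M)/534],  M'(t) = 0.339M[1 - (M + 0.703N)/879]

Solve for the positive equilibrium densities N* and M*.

N* ≈ 24.8, M* ≈ 862

Setting both brackets to zero gives the nullclines N + 0.591M = 534 and 0.703N + M = 879.
Substituting M = 879 - 0.703N into the first: N(1 - 0.591·0.703) = 534 - 0.591·879.
So N* = 14.5/0.585 = 24.8, and then M* = 879 - 0.703·24.8 = 862.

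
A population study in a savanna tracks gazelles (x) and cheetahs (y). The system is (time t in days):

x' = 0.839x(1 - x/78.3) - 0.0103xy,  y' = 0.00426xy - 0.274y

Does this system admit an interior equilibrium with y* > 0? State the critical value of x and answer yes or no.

Threshold x = 64.3; K > 64.3, so yes, the predator persists.

The predator equation gives dy/dt > 0 only when x > 0.274/0.00426 = 64.3.
Without the predator, x → K = 78.3. Since 78.3 > 64.3, the predator can invade and persist.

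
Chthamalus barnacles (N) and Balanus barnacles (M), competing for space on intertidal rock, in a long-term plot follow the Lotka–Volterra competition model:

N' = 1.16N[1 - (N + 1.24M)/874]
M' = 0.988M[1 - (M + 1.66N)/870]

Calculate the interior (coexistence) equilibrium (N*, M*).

Setting both brackets to zero gives the nullclines N + 1.24M = 874 and 1.66N + M = 870.
Substituting M = 870 - 1.66N into the first: N(1 - 1.24·1.66) = 874 - 1.24·870.
So N* = -205/-1.06 = 193, and then M* = 870 - 1.66·193 = 549.

N* ≈ 193, M* ≈ 549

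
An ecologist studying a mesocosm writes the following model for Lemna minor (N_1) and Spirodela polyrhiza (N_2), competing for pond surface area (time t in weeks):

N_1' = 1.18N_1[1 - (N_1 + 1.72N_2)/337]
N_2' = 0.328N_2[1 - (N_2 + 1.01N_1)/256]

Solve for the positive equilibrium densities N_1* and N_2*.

Setting both brackets to zero gives the nullclines N_1 + 1.72N_2 = 337 and 1.01N_1 + N_2 = 256.
Substituting N_2 = 256 - 1.01N_1 into the first: N_1(1 - 1.72·1.01) = 337 - 1.72·256.
So N_1* = -103/-0.737 = 140, and then N_2* = 256 - 1.01·140 = 114.

N_1* ≈ 140, N_2* ≈ 114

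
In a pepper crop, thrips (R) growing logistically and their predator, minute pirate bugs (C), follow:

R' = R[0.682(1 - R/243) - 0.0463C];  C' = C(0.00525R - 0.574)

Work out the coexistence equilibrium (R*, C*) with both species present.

R* ≈ 109, C* ≈ 8.1

From dC/dt = 0 with C > 0: 0.00525R* = 0.574, so R* = 109.
Substitute into dR/dt = 0: 0.682(1 - 109/243) = 0.0463C*.
The bracket is 0.55, giving C* = 0.375/0.0463 = 8.1.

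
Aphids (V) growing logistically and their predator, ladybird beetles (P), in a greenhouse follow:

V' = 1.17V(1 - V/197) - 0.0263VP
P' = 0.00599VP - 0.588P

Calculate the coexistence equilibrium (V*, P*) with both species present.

From dP/dt = 0 with P > 0: 0.00599V* = 0.588, so V* = 98.2.
Substitute into dV/dt = 0: 1.17(1 - 98.2/197) = 0.0263P*.
The bracket is 0.502, giving P* = 0.587/0.0263 = 22.3.

V* ≈ 98.2, P* ≈ 22.3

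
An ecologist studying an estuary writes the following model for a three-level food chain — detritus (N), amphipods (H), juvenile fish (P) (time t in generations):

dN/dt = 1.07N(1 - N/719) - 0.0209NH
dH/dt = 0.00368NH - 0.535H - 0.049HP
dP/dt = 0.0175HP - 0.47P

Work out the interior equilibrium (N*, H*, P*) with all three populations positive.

N* ≈ 342, H* ≈ 26.9, P* ≈ 14.8

From dP/dt = 0: 0.0175H* = 0.47, so H* = 26.9.
From dN/dt = 0: 1.07(1 - N*/719) = 0.0209·26.9, giving N* = 719·(1 - 0.525) = 342.
From dH/dt = 0: 0.00368·342 - 0.535 = 0.049P*, so P* = 0.723/0.049 = 14.8.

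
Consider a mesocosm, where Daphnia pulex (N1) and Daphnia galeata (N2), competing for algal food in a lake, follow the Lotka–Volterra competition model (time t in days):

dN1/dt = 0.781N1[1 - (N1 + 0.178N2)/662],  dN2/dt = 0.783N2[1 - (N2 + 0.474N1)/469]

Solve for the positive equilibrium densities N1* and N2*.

Setting both brackets to zero gives the nullclines N1 + 0.178N2 = 662 and 0.474N1 + N2 = 469.
Substituting N2 = 469 - 0.474N1 into the first: N1(1 - 0.178·0.474) = 662 - 0.178·469.
So N1* = 579/0.916 = 632, and then N2* = 469 - 0.474·632 = 170.

N1* ≈ 632, N2* ≈ 170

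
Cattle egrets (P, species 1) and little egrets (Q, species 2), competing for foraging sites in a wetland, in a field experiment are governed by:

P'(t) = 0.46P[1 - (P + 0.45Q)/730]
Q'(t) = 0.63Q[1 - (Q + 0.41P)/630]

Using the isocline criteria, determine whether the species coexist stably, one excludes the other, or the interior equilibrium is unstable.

stable coexistence

Compare the nullcline intercepts: K1/α12 = 730/0.45 = 1620 > K2 = 630; K2/α21 = 630/0.41 = 1540 > K1 = 730.
Since both inequalities hold, each species can invade when rare, so the interior equilibrium is stable.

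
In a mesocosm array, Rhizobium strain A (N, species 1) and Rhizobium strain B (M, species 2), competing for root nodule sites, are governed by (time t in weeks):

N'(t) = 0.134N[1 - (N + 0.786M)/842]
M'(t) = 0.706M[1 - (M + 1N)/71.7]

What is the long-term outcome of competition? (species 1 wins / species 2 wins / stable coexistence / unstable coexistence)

Compare the nullcline intercepts: K1/α12 = 842/0.786 = 1070 > K2 = 71.7; K2/α21 = 71.7/1 = 71.7 < K1 = 842.
Since the inequalities point opposite ways, species 1 can invade but species 2 cannot.

species 1 excludes species 2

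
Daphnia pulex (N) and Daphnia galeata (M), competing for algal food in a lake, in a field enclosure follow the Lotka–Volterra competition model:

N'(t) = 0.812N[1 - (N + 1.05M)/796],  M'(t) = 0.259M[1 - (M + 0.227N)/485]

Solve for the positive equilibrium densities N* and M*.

N* ≈ 376, M* ≈ 400

Setting both brackets to zero gives the nullclines N + 1.05M = 796 and 0.227N + M = 485.
Substituting M = 485 - 0.227N into the first: N(1 - 1.05·0.227) = 796 - 1.05·485.
So N* = 287/0.762 = 376, and then M* = 485 - 0.227·376 = 400.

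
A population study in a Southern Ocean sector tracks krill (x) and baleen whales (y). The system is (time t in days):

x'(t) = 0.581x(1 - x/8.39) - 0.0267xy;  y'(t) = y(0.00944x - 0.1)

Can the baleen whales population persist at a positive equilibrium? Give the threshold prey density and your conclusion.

Threshold x = 10.6; K < 10.6, so no, the predator goes extinct.

The predator equation gives dy/dt > 0 only when x > 0.1/0.00944 = 10.6.
Without the predator, x → K = 8.39. Since 8.39 < 10.6, the predator cannot invade.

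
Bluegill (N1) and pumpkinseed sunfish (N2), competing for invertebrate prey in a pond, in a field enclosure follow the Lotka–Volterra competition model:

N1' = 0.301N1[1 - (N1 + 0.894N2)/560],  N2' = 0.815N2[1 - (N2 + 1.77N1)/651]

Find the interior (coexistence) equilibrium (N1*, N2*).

Setting both brackets to zero gives the nullclines N1 + 0.894N2 = 560 and 1.77N1 + N2 = 651.
Substituting N2 = 651 - 1.77N1 into the first: N1(1 - 0.894·1.77) = 560 - 0.894·651.
So N1* = -22/-0.582 = 37.8, and then N2* = 651 - 1.77·37.8 = 584.

N1* ≈ 37.8, N2* ≈ 584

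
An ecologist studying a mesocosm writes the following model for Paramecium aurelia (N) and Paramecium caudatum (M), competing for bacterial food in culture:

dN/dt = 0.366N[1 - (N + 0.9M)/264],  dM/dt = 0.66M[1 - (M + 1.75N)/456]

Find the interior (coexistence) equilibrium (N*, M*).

Setting both brackets to zero gives the nullclines N + 0.9M = 264 and 1.75N + M = 456.
Substituting M = 456 - 1.75N into the first: N(1 - 0.9·1.75) = 264 - 0.9·456.
So N* = -146/-0.575 = 255, and then M* = 456 - 1.75·255 = 10.4.

N* ≈ 255, M* ≈ 10.4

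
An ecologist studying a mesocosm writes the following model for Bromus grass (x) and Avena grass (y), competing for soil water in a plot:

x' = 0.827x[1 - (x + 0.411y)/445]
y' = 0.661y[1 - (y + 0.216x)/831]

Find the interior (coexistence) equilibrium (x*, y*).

Setting both brackets to zero gives the nullclines x + 0.411y = 445 and 0.216x + y = 831.
Substituting y = 831 - 0.216x into the first: x(1 - 0.411·0.216) = 445 - 0.411·831.
So x* = 103/0.911 = 114, and then y* = 831 - 0.216·114 = 806.

x* ≈ 114, y* ≈ 806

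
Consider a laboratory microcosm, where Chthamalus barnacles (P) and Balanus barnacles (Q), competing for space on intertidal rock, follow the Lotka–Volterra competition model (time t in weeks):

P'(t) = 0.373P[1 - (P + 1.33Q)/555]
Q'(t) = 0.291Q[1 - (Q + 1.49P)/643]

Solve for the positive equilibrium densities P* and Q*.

P* ≈ 306, Q* ≈ 187

Setting both brackets to zero gives the nullclines P + 1.33Q = 555 and 1.49P + Q = 643.
Substituting Q = 643 - 1.49P into the first: P(1 - 1.33·1.49) = 555 - 1.33·643.
So P* = -300/-0.982 = 306, and then Q* = 643 - 1.49·306 = 187.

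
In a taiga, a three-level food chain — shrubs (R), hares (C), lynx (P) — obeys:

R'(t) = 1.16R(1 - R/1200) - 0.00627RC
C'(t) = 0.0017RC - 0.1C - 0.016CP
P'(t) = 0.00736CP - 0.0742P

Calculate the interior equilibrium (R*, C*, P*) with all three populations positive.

R* ≈ 1130, C* ≈ 10.1, P* ≈ 114

From dP/dt = 0: 0.00736C* = 0.0742, so C* = 10.1.
From dR/dt = 0: 1.16(1 - R*/1200) = 0.00627·10.1, giving R* = 1200·(1 - 0.0545) = 1130.
From dC/dt = 0: 0.0017·1130 - 0.1 = 0.016P*, so P* = 1.83/0.016 = 114.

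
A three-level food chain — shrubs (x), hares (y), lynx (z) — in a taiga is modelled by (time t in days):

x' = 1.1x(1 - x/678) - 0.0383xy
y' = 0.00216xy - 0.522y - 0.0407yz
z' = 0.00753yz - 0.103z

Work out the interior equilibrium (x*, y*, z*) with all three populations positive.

x* ≈ 355, y* ≈ 13.7, z* ≈ 6.02

From dz/dt = 0: 0.00753y* = 0.103, so y* = 13.7.
From dx/dt = 0: 1.1(1 - x*/678) = 0.0383·13.7, giving x* = 678·(1 - 0.476) = 355.
From dy/dt = 0: 0.00216·355 - 0.522 = 0.0407z*, so z* = 0.245/0.0407 = 6.02.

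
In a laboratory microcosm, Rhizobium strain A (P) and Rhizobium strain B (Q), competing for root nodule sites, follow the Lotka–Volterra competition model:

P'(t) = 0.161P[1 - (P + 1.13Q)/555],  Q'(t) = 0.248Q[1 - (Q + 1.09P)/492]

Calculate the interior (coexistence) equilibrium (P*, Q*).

P* ≈ 4.14, Q* ≈ 487

Setting both brackets to zero gives the nullclines P + 1.13Q = 555 and 1.09P + Q = 492.
Substituting Q = 492 - 1.09P into the first: P(1 - 1.13·1.09) = 555 - 1.13·492.
So P* = -0.96/-0.232 = 4.14, and then Q* = 492 - 1.09·4.14 = 487.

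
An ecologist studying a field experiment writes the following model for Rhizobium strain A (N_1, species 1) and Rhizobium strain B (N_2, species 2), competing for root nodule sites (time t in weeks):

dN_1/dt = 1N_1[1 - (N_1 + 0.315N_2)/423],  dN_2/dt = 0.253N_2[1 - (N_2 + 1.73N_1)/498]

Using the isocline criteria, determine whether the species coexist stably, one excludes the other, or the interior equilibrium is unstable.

species 1 excludes species 2

Compare the nullcline intercepts: K1/α12 = 423/0.315 = 1340 > K2 = 498; K2/α21 = 498/1.73 = 288 < K1 = 423.
Since the inequalities point opposite ways, species 1 can invade but species 2 cannot.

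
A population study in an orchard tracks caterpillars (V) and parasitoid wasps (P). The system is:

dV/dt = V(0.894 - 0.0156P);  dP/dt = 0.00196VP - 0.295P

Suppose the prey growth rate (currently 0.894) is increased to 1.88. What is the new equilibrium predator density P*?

At the interior fixed point, setting dV/dt = 0 with V > 0 fixes P* = (prey growth rate)/(VP coefficient) — independent of the other coefficients.
With the change, P* = 1.88/0.0156 = 121; it rises from 57.3.

P* ≈ 121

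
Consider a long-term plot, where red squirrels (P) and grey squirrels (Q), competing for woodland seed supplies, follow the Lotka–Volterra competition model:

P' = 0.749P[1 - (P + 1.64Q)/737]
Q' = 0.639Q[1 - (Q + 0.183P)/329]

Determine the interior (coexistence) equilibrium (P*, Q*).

Setting both brackets to zero gives the nullclines P + 1.64Q = 737 and 0.183P + Q = 329.
Substituting Q = 329 - 0.183P into the first: P(1 - 1.64·0.183) = 737 - 1.64·329.
So P* = 197/0.7 = 282, and then Q* = 329 - 0.183·282 = 277.

P* ≈ 282, Q* ≈ 277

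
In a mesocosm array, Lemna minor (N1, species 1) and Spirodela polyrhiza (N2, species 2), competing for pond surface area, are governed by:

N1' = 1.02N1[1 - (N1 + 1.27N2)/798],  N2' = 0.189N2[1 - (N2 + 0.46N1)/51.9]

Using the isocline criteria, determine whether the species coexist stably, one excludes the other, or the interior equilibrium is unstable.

species 1 excludes species 2

Compare the nullcline intercepts: K1/α12 = 798/1.27 = 628 > K2 = 51.9; K2/α21 = 51.9/0.46 = 113 < K1 = 798.
Since the inequalities point opposite ways, species 1 can invade but species 2 cannot.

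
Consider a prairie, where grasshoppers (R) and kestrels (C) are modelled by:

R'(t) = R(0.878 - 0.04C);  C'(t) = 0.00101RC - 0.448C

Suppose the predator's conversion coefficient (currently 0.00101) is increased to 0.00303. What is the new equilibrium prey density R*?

At the interior fixed point, setting dC/dt = 0 with C > 0 fixes R* = (predator death rate)/(RC coefficient) — independent of the other coefficients.
With the change, R* = 0.448/0.00303 = 148; it falls from 444.

R* ≈ 148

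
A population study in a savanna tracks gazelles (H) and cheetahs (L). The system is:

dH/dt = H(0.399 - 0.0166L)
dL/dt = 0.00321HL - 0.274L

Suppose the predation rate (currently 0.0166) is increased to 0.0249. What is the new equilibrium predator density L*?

L* ≈ 16

At the interior fixed point, setting dH/dt = 0 with H > 0 fixes L* = (prey growth rate)/(HL coefficient) — independent of the other coefficients.
With the change, L* = 0.399/0.0249 = 16; it falls from 24.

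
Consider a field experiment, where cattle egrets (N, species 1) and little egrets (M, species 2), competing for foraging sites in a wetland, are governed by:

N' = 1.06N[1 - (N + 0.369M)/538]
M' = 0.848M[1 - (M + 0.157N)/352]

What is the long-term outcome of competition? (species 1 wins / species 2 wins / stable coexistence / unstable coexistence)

stable coexistence

Compare the nullcline intercepts: K1/α12 = 538/0.369 = 1460 > K2 = 352; K2/α21 = 352/0.157 = 2240 > K1 = 538.
Since both inequalities hold, each species can invade when rare, so the interior equilibrium is stable.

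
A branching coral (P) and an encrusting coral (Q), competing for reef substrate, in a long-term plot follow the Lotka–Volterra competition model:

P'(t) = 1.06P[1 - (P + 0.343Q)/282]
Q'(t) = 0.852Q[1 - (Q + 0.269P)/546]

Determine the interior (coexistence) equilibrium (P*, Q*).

Setting both brackets to zero gives the nullclines P + 0.343Q = 282 and 0.269P + Q = 546.
Substituting Q = 546 - 0.269P into the first: P(1 - 0.343·0.269) = 282 - 0.343·546.
So P* = 94.7/0.908 = 104, and then Q* = 546 - 0.269·104 = 518.

P* ≈ 104, Q* ≈ 518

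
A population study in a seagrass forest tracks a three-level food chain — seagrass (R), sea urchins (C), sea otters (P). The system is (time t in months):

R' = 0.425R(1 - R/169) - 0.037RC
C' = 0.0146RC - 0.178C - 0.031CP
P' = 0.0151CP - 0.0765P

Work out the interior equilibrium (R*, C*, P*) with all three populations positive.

From dP/dt = 0: 0.0151C* = 0.0765, so C* = 5.07.
From dR/dt = 0: 0.425(1 - R*/169) = 0.037·5.07, giving R* = 169·(1 - 0.441) = 94.5.
From dC/dt = 0: 0.0146·94.5 - 0.178 = 0.031P*, so P* = 1.2/0.031 = 38.7.

R* ≈ 94.5, C* ≈ 5.07, P* ≈ 38.7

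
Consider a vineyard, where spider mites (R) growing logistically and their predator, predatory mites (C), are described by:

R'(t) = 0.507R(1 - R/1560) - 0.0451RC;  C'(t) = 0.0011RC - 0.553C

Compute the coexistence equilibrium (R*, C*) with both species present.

From dC/dt = 0 with C > 0: 0.0011R* = 0.553, so R* = 503.
Substitute into dR/dt = 0: 0.507(1 - 503/1560) = 0.0451C*.
The bracket is 0.678, giving C* = 0.344/0.0451 = 7.62.

R* ≈ 503, C* ≈ 7.62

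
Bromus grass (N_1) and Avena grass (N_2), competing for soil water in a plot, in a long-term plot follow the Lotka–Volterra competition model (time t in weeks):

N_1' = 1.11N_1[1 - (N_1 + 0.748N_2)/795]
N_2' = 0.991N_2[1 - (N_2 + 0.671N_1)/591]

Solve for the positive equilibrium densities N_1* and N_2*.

N_1* ≈ 709, N_2* ≈ 116

Setting both brackets to zero gives the nullclines N_1 + 0.748N_2 = 795 and 0.671N_1 + N_2 = 591.
Substituting N_2 = 591 - 0.671N_1 into the first: N_1(1 - 0.748·0.671) = 795 - 0.748·591.
So N_1* = 353/0.498 = 709, and then N_2* = 591 - 0.671·709 = 116.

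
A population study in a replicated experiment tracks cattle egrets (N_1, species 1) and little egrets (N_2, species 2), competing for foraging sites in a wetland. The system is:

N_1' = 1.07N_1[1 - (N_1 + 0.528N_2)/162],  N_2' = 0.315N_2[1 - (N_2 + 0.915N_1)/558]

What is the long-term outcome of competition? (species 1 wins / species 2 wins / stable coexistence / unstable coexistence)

species 2 excludes species 1

Compare the nullcline intercepts: K1/α12 = 162/0.528 = 307 < K2 = 558; K2/α21 = 558/0.915 = 610 > K1 = 162.
Since the inequalities point opposite ways, species 2 can invade but species 1 cannot.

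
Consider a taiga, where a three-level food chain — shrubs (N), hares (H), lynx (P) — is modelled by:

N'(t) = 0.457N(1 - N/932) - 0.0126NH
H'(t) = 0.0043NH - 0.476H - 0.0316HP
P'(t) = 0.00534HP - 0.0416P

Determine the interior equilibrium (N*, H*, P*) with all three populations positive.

From dP/dt = 0: 0.00534H* = 0.0416, so H* = 7.79.
From dN/dt = 0: 0.457(1 - N*/932) = 0.0126·7.79, giving N* = 932·(1 - 0.215) = 732.
From dH/dt = 0: 0.0043·732 - 0.476 = 0.0316P*, so P* = 2.67/0.0316 = 84.5.

N* ≈ 732, H* ≈ 7.79, P* ≈ 84.5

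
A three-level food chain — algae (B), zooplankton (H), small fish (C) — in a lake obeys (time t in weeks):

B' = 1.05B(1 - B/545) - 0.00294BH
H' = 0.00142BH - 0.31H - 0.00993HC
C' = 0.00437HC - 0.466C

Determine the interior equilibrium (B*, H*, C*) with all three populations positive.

B* ≈ 382, H* ≈ 107, C* ≈ 23.4

From dC/dt = 0: 0.00437H* = 0.466, so H* = 107.
From dB/dt = 0: 1.05(1 - B*/545) = 0.00294·107, giving B* = 545·(1 - 0.299) = 382.
From dH/dt = 0: 0.00142·382 - 0.31 = 0.00993C*, so C* = 0.233/0.00993 = 23.4.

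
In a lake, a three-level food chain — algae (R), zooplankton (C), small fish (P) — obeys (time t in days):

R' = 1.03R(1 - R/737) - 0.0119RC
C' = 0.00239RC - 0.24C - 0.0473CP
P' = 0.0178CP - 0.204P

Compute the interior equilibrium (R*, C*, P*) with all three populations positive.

From dP/dt = 0: 0.0178C* = 0.204, so C* = 11.5.
From dR/dt = 0: 1.03(1 - R*/737) = 0.0119·11.5, giving R* = 737·(1 - 0.132) = 639.
From dC/dt = 0: 0.00239·639 - 0.24 = 0.0473P*, so P* = 1.29/0.0473 = 27.2.

R* ≈ 639, C* ≈ 11.5, P* ≈ 27.2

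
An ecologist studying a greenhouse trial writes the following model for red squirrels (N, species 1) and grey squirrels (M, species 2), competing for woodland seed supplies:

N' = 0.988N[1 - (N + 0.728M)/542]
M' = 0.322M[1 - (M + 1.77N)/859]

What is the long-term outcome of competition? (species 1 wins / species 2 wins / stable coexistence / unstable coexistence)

Compare the nullcline intercepts: K1/α12 = 542/0.728 = 745 < K2 = 859; K2/α21 = 859/1.77 = 485 < K1 = 542.
Since both are reversed, neither can invade when rare; the interior point is a saddle.

unstable coexistence (outcome depends on initial conditions)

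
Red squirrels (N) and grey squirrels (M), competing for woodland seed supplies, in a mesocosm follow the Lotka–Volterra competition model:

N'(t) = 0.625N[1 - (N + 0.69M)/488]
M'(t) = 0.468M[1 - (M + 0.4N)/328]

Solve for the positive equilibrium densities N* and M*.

Setting both brackets to zero gives the nullclines N + 0.69M = 488 and 0.4N + M = 328.
Substituting M = 328 - 0.4N into the first: N(1 - 0.69·0.4) = 488 - 0.69·328.
So N* = 262/0.724 = 361, and then M* = 328 - 0.4·361 = 183.

N* ≈ 361, M* ≈ 183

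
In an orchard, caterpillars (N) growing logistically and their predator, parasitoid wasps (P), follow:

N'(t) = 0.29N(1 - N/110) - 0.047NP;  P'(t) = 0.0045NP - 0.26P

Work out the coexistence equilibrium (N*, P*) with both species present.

N* ≈ 57.8, P* ≈ 2.93

From dP/dt = 0 with P > 0: 0.0045N* = 0.26, so N* = 57.8.
Substitute into dN/dt = 0: 0.29(1 - 57.8/110) = 0.047P*.
The bracket is 0.475, giving P* = 0.138/0.047 = 2.93.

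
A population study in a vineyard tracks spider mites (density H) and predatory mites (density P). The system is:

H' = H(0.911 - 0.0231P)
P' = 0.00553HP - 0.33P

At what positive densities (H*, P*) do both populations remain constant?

H* ≈ 59.7, P* ≈ 39.4

Set dP/dt = 0 with P > 0: 0.00553H - 0.33 = 0, so H* = 0.33/0.00553 = 59.7.
Set dH/dt = 0 with H > 0: 0.911 - 0.0231P = 0, so P* = 0.911/0.0231 = 39.4.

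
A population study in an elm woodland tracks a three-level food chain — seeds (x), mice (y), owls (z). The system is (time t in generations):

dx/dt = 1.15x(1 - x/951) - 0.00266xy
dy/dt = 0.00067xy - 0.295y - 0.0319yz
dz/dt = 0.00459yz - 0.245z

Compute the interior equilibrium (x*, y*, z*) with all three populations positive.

From dz/dt = 0: 0.00459y* = 0.245, so y* = 53.4.
From dx/dt = 0: 1.15(1 - x*/951) = 0.00266·53.4, giving x* = 951·(1 - 0.123) = 834.
From dy/dt = 0: 0.00067·834 - 0.295 = 0.0319z*, so z* = 0.264/0.0319 = 8.26.

x* ≈ 834, y* ≈ 53.4, z* ≈ 8.26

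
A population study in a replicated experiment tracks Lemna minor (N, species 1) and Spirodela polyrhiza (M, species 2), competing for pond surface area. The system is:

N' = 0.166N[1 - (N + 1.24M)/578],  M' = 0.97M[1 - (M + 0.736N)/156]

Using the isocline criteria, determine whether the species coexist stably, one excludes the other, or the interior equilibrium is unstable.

Compare the nullcline intercepts: K1/α12 = 578/1.24 = 466 > K2 = 156; K2/α21 = 156/0.736 = 212 < K1 = 578.
Since the inequalities point opposite ways, species 1 can invade but species 2 cannot.

species 1 excludes species 2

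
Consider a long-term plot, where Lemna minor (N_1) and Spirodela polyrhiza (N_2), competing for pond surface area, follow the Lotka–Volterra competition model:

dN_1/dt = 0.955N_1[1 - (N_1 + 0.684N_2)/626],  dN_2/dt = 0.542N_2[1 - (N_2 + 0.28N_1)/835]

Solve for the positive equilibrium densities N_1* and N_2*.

N_1* ≈ 67.9, N_2* ≈ 816

Setting both brackets to zero gives the nullclines N_1 + 0.684N_2 = 626 and 0.28N_1 + N_2 = 835.
Substituting N_2 = 835 - 0.28N_1 into the first: N_1(1 - 0.684·0.28) = 626 - 0.684·835.
So N_1* = 54.9/0.808 = 67.9, and then N_2* = 835 - 0.28·67.9 = 816.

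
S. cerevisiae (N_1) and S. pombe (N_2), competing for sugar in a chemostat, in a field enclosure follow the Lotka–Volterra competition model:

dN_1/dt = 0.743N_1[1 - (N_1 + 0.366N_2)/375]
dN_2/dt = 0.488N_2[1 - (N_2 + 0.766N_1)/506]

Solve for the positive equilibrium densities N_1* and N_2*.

N_1* ≈ 264, N_2* ≈ 304

Setting both brackets to zero gives the nullclines N_1 + 0.366N_2 = 375 and 0.766N_1 + N_2 = 506.
Substituting N_2 = 506 - 0.766N_1 into the first: N_1(1 - 0.366·0.766) = 375 - 0.366·506.
So N_1* = 190/0.72 = 264, and then N_2* = 506 - 0.766·264 = 304.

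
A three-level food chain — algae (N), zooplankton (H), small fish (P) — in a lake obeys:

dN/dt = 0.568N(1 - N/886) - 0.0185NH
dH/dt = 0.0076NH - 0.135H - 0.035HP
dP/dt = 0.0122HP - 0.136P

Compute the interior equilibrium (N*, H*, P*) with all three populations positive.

From dP/dt = 0: 0.0122H* = 0.136, so H* = 11.1.
From dN/dt = 0: 0.568(1 - N*/886) = 0.0185·11.1, giving N* = 886·(1 - 0.363) = 564.
From dH/dt = 0: 0.0076·564 - 0.135 = 0.035P*, so P* = 4.15/0.035 = 119.

N* ≈ 564, H* ≈ 11.1, P* ≈ 119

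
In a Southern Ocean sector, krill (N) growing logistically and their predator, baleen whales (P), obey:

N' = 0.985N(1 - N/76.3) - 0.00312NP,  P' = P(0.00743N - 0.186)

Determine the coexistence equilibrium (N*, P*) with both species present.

From dP/dt = 0 with P > 0: 0.00743N* = 0.186, so N* = 25.
Substitute into dN/dt = 0: 0.985(1 - 25/76.3) = 0.00312P*.
The bracket is 0.672, giving P* = 0.662/0.00312 = 212.

N* ≈ 25, P* ≈ 212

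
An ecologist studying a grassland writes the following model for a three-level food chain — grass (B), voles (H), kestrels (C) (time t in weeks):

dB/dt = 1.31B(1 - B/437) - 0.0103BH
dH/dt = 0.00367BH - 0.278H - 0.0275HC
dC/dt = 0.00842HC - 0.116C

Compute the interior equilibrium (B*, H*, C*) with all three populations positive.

From dC/dt = 0: 0.00842H* = 0.116, so H* = 13.8.
From dB/dt = 0: 1.31(1 - B*/437) = 0.0103·13.8, giving B* = 437·(1 - 0.108) = 390.
From dH/dt = 0: 0.00367·390 - 0.278 = 0.0275C*, so C* = 1.15/0.0275 = 41.9.

B* ≈ 390, H* ≈ 13.8, C* ≈ 41.9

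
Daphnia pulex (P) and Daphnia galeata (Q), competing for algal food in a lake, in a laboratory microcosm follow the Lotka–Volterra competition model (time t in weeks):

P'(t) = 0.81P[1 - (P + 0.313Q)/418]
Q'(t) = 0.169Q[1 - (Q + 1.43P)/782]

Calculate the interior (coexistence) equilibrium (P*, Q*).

P* ≈ 314, Q* ≈ 334

Setting both brackets to zero gives the nullclines P + 0.313Q = 418 and 1.43P + Q = 782.
Substituting Q = 782 - 1.43P into the first: P(1 - 0.313·1.43) = 418 - 0.313·782.
So P* = 173/0.552 = 314, and then Q* = 782 - 1.43·314 = 334.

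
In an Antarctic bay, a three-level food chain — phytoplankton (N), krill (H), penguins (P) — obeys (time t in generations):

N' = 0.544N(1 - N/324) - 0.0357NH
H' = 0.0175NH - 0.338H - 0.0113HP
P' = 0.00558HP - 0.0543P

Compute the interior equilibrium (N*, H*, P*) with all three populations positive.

N* ≈ 117, H* ≈ 9.73, P* ≈ 151

From dP/dt = 0: 0.00558H* = 0.0543, so H* = 9.73.
From dN/dt = 0: 0.544(1 - N*/324) = 0.0357·9.73, giving N* = 324·(1 - 0.639) = 117.
From dH/dt = 0: 0.0175·117 - 0.338 = 0.0113P*, so P* = 1.71/0.0113 = 151.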